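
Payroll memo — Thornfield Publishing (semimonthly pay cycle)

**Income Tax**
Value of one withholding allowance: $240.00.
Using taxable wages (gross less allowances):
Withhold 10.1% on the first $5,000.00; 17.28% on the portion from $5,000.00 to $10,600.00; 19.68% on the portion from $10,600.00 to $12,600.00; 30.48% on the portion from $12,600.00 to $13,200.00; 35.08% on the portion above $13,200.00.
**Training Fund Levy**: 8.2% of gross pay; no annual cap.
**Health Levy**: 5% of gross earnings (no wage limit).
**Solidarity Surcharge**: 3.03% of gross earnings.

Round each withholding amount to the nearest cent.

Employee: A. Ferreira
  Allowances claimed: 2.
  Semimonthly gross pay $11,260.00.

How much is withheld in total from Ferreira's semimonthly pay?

Income Tax: taxable = $11,260.00 − 2×$240.00 = $10,780.00
  $1,472.68 + 19.68% × ($10,780.00 − $10,600.00) = $1,472.68 + 19.68% × $180.00 = $1,508.10
Training Fund Levy: 8.2% × $11,260.00 = $923.32
Health Levy: 5% × $11,260.00 = $563.00
Solidarity Surcharge: 3.03% × $11,260.00 = $341.18
Total: $1,508.10 + $923.32 + $563.00 + $341.18 = $3,335.60

$3,335.60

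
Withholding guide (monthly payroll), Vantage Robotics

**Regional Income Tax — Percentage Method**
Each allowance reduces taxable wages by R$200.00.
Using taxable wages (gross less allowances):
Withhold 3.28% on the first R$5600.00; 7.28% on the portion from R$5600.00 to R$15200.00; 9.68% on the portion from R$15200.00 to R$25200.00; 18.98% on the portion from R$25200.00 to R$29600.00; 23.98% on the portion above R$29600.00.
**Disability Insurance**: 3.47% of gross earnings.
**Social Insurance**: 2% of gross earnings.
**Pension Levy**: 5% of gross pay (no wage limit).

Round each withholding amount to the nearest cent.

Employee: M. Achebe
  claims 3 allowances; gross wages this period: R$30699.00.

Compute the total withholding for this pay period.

Regional Income Tax: taxable = R$30699.00 − 3×R$200.00 = R$30099.00
  R$2685.68 + 23.98% × (R$30099.00 − R$29600.00) = R$2685.68 + 23.98% × R$499.00 = R$2805.34
Disability Insurance: 3.47% × R$30699.00 = R$1065.26
Social Insurance: 2% × R$30699.00 = R$613.98
Pension Levy: 5% × R$30699.00 = R$1534.95
Total: R$2805.34 + R$1065.26 + R$613.98 + R$1534.95 = R$6019.53

R$6019.53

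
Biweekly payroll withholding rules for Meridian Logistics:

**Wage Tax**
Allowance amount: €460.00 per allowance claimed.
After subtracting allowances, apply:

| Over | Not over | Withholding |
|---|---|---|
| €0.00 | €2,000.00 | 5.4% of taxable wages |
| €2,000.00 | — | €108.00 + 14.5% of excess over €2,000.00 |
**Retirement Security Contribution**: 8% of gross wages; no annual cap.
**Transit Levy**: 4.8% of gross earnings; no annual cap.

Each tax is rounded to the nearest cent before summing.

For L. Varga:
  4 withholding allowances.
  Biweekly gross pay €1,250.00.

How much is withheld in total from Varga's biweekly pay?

€160.00

Wage Tax: taxable = €1,250.00 − 4×€460.00 = €-590.00
  Taxable ≤ 0 → €0.00
Retirement Security Contribution: 8% × €1,250.00 = €100.00
Transit Levy: 4.8% × €1,250.00 = €60.00
Total: €0.00 + €100.00 + €60.00 = €160.00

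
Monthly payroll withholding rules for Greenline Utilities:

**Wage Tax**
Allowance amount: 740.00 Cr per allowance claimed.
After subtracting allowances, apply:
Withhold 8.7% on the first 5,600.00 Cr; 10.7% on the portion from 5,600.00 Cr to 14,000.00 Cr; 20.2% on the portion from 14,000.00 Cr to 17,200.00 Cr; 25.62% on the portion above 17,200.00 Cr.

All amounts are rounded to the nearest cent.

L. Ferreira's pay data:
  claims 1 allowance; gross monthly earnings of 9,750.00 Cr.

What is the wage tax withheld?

852.07 Cr

Wage Tax: taxable = 9,750.00 Cr − 1×740.00 Cr = 9,010.00 Cr
  487.20 Cr + 10.7% × (9,010.00 Cr − 5,600.00 Cr) = 487.20 Cr + 10.7% × 3,410.00 Cr = 852.07 Cr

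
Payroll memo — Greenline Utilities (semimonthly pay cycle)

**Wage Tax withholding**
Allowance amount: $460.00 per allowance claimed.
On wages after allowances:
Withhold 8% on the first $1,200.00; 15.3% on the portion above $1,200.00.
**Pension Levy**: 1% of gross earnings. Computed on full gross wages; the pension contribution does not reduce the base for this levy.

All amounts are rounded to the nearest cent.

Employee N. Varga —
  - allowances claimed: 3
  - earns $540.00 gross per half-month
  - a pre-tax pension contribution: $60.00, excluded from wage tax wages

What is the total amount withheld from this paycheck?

$5.40

Wage Tax: taxable = $540.00 − $60.00 − 3×$460.00 = $-900.00
  Taxable ≤ 0 → $0.00
Pension Levy: 1% × $540.00 = $5.40
Total: $0.00 + $5.40 = $5.40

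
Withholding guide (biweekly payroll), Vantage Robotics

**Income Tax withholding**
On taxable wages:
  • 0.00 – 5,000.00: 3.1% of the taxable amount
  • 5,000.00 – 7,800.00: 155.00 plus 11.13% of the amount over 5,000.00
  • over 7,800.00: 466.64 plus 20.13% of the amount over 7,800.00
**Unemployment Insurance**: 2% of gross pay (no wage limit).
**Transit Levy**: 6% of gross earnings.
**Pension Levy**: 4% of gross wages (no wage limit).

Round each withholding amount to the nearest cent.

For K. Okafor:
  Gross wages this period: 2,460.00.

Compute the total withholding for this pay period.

Income Tax: taxable = 2,460.00
  3.1% × 2,460.00 = 76.26
Unemployment Insurance: 2% × 2,460.00 = 49.20
Transit Levy: 6% × 2,460.00 = 147.60
Pension Levy: 4% × 2,460.00 = 98.40
Total: 76.26 + 49.20 + 147.60 + 98.40 = 371.46

371.46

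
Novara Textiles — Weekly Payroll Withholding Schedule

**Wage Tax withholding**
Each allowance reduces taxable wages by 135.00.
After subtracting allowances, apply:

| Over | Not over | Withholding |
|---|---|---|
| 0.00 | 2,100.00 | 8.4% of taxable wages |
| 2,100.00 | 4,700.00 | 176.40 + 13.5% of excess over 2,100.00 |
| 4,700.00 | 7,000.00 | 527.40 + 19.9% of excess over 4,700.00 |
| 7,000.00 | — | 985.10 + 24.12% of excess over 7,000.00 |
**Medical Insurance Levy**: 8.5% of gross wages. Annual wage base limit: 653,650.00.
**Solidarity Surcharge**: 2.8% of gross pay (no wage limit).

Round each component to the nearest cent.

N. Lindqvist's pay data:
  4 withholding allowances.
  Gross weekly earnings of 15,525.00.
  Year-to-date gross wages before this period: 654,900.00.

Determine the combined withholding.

3,345.78

Wage Tax: taxable = 15,525.00 − 4×135.00 = 14,985.00
  985.10 + 24.12% × (14,985.00 − 7,000.00) = 985.10 + 24.12% × 7,985.00 = 2,911.08
Medical Insurance Levy: YTD 654,900.00 ≥ cap 653,650.00 → 0.00
Solidarity Surcharge: 2.8% × 15,525.00 = 434.70
Total: 2,911.08 + 0.00 + 434.70 = 3,345.78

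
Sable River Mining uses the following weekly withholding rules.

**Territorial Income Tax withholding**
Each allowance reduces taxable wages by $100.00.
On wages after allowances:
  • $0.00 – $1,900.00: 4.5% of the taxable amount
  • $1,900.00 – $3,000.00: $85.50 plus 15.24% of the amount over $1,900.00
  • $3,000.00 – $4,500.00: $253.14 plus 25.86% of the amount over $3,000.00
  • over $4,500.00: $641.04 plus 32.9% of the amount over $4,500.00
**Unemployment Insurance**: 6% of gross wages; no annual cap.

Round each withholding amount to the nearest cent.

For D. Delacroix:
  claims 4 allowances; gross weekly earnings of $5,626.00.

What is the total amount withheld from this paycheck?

Territorial Income Tax: taxable = $5,626.00 − 4×$100.00 = $5,226.00
  $641.04 + 32.9% × ($5,226.00 − $4,500.00) = $641.04 + 32.9% × $726.00 = $879.89
Unemployment Insurance: 6% × $5,626.00 = $337.56
Total: $879.89 + $337.56 = $1,217.45

$1,217.45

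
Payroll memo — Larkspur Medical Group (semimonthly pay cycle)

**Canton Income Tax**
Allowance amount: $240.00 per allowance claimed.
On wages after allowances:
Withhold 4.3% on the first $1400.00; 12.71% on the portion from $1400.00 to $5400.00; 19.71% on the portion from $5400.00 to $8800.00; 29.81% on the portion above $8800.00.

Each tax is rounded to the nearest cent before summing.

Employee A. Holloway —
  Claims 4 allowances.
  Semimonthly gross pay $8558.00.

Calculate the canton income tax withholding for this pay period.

Canton Income Tax: taxable = $8558.00 − 4×$240.00 = $7598.00
  $568.60 + 19.71% × ($7598.00 − $5400.00) = $568.60 + 19.71% × $2198.00 = $1001.83

$1001.83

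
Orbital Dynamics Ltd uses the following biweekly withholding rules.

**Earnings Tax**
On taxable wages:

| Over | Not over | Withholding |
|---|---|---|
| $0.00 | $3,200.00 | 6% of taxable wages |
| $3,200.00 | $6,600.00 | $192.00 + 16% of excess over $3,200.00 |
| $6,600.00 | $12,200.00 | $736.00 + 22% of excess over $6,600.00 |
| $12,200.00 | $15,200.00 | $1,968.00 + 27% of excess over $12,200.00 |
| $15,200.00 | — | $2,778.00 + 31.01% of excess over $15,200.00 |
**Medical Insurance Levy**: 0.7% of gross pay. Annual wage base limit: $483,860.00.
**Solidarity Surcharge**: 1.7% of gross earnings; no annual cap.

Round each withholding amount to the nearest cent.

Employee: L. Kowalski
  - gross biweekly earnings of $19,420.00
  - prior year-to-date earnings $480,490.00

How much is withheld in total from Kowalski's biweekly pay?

Earnings Tax: taxable = $19,420.00
  $2,778.00 + 31.01% × ($19,420.00 − $15,200.00) = $2,778.00 + 31.01% × $4,220.00 = $4,086.62
Medical Insurance Levy: cap $483,860.00 − YTD $480,490.00 = $3,370.00 subject; 0.7% × $3,370.00 = $23.59
Solidarity Surcharge: 1.7% × $19,420.00 = $330.14
Total: $4,086.62 + $23.59 + $330.14 = $4,440.35

$4,440.35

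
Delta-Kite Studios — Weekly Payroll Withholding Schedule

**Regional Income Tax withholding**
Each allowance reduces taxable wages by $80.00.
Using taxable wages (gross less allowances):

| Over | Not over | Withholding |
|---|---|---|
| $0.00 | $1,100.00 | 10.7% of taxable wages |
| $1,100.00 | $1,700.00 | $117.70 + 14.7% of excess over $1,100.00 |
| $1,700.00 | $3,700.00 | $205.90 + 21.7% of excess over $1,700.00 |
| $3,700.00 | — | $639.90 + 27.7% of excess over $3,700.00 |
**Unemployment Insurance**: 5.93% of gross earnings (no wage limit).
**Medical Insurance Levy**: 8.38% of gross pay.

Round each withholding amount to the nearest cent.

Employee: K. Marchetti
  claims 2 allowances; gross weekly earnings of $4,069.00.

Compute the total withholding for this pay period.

Regional Income Tax: taxable = $4,069.00 − 2×$80.00 = $3,909.00
  $639.90 + 27.7% × ($3,909.00 − $3,700.00) = $639.90 + 27.7% × $209.00 = $697.79
Unemployment Insurance: 5.93% × $4,069.00 = $241.29
Medical Insurance Levy: 8.38% × $4,069.00 = $340.98
Total: $697.79 + $241.29 + $340.98 = $1,280.06

$1,280.06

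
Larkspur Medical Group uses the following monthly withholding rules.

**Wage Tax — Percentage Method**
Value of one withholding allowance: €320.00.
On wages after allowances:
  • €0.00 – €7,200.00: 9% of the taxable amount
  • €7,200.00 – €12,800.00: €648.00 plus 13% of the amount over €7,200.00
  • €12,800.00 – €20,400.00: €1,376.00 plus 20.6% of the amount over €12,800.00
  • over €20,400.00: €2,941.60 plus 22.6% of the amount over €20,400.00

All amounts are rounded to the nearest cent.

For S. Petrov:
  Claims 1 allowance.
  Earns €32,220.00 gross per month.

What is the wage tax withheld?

€5,540.60

Wage Tax: taxable = €32,220.00 − 1×€320.00 = €31,900.00
  €2,941.60 + 22.6% × (€31,900.00 − €20,400.00) = €2,941.60 + 22.6% × €11,500.00 = €5,540.60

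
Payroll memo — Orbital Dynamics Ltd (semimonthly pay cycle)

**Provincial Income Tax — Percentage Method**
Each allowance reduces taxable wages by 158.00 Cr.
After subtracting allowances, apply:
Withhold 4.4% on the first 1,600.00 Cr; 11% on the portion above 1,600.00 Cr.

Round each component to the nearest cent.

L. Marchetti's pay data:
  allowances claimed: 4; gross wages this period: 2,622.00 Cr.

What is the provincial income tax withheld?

113.30 Cr

Provincial Income Tax: taxable = 2,622.00 Cr − 4×158.00 Cr = 1,990.00 Cr
  70.40 Cr + 11% × (1,990.00 Cr − 1,600.00 Cr) = 70.40 Cr + 11% × 390.00 Cr = 113.30 Cr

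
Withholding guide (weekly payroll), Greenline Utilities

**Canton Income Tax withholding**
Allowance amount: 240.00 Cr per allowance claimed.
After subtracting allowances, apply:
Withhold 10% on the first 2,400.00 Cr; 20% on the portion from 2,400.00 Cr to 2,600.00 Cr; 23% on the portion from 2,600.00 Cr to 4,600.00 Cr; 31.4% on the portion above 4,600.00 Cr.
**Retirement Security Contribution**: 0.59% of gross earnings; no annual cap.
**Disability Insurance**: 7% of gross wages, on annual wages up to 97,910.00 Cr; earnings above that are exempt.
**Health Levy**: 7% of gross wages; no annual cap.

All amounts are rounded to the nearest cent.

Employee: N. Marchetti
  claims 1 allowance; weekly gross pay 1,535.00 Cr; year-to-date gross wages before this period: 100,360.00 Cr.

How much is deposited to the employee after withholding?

Canton Income Tax: taxable = 1,535.00 Cr − 1×240.00 Cr = 1,295.00 Cr
  10% × 1,295.00 Cr = 129.50 Cr
Retirement Security Contribution: 0.59% × 1,535.00 Cr = 9.06 Cr
Disability Insurance: YTD 100,360.00 Cr ≥ cap 97,910.00 Cr → 0.00 Cr
Health Levy: 7% × 1,535.00 Cr = 107.45 Cr
Total withheld: 129.50 Cr + 9.06 Cr + 0.00 Cr + 107.45 Cr = 246.01 Cr
Net pay: 1,535.00 Cr − 246.01 Cr = 1,288.99 Cr

1,288.99 Cr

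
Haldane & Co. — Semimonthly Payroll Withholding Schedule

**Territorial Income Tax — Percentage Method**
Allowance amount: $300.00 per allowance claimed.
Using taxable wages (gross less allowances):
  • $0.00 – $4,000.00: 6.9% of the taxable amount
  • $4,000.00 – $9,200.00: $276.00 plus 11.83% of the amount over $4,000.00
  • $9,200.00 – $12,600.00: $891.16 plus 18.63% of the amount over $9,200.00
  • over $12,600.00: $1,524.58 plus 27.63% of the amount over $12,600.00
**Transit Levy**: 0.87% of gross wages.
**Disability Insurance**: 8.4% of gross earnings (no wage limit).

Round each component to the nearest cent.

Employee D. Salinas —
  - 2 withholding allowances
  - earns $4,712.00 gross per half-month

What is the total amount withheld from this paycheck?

$726.05

Territorial Income Tax: taxable = $4,712.00 − 2×$300.00 = $4,112.00
  $276.00 + 11.83% × ($4,112.00 − $4,000.00) = $276.00 + 11.83% × $112.00 = $289.25
Transit Levy: 0.87% × $4,712.00 = $40.99
Disability Insurance: 8.4% × $4,712.00 = $395.81
Total: $289.25 + $40.99 + $395.81 = $726.05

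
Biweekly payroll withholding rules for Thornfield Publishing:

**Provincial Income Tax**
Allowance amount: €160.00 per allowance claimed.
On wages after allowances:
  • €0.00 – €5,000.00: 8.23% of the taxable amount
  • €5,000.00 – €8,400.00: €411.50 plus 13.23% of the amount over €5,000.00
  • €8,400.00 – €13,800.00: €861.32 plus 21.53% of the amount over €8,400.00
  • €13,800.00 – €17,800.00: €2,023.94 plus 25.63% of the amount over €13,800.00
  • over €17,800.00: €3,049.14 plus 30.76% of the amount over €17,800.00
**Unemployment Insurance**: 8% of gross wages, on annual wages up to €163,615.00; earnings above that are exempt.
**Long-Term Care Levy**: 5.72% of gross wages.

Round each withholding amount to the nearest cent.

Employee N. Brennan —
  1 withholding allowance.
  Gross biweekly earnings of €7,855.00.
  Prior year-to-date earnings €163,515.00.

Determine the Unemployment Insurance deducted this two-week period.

€8.00

Unemployment Insurance: cap €163,615.00 − YTD €163,515.00 = €100.00 subject; 8% × €100.00 = €8.00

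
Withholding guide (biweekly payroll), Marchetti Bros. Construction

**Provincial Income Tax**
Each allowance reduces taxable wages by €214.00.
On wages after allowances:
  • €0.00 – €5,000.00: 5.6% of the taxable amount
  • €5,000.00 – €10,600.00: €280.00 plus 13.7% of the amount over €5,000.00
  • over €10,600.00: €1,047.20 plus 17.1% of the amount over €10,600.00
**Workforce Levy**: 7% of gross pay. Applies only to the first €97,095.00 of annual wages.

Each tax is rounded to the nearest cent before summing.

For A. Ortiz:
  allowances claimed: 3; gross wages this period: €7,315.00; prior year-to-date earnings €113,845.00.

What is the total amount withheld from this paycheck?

Provincial Income Tax: taxable = €7,315.00 − 3×€214.00 = €6,673.00
  €280.00 + 13.7% × (€6,673.00 − €5,000.00) = €280.00 + 13.7% × €1,673.00 = €509.20
Workforce Levy: YTD €113,845.00 ≥ cap €97,095.00 → €0.00
Total: €509.20 + €0.00 = €509.20

€509.20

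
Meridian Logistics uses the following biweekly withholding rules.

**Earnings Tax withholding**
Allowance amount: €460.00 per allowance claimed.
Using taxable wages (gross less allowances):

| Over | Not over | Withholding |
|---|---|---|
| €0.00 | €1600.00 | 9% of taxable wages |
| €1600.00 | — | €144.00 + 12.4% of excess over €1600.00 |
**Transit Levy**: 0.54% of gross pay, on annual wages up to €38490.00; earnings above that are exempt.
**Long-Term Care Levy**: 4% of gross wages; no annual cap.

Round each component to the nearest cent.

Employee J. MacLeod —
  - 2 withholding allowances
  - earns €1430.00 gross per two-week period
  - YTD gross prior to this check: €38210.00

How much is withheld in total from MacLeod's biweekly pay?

Earnings Tax: taxable = €1430.00 − 2×€460.00 = €510.00
  9% × €510.00 = €45.90
Transit Levy: cap €38490.00 − YTD €38210.00 = €280.00 subject; 0.54% × €280.00 = €1.51
Long-Term Care Levy: 4% × €1430.00 = €57.20
Total: €45.90 + €1.51 + €57.20 = €104.61

€104.61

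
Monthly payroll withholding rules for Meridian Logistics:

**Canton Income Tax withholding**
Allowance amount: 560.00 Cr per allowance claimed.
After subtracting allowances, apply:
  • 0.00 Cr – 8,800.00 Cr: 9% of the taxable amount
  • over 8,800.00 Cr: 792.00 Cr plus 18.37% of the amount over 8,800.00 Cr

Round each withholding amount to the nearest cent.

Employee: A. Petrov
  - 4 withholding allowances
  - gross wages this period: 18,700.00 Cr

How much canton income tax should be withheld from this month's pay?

2,199.14 Cr

Canton Income Tax: taxable = 18,700.00 Cr − 4×560.00 Cr = 16,460.00 Cr
  792.00 Cr + 18.37% × (16,460.00 Cr − 8,800.00 Cr) = 792.00 Cr + 18.37% × 7,660.00 Cr = 2,199.14 Cr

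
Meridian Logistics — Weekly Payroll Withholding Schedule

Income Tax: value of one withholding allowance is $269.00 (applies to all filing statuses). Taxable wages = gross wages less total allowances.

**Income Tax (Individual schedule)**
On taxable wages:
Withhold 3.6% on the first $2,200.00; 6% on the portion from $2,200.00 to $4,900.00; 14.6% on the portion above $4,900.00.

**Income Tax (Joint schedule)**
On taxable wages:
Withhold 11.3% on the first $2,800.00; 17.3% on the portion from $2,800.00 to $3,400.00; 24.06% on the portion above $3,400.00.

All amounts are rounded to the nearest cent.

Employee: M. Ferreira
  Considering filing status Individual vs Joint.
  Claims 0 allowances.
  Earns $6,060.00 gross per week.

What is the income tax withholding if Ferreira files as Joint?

Income Tax (Joint): taxable = $6,060.00
  $420.20 + 24.06% × ($6,060.00 − $3,400.00) = $420.20 + 24.06% × $2,660.00 = $1,060.20

$1,060.20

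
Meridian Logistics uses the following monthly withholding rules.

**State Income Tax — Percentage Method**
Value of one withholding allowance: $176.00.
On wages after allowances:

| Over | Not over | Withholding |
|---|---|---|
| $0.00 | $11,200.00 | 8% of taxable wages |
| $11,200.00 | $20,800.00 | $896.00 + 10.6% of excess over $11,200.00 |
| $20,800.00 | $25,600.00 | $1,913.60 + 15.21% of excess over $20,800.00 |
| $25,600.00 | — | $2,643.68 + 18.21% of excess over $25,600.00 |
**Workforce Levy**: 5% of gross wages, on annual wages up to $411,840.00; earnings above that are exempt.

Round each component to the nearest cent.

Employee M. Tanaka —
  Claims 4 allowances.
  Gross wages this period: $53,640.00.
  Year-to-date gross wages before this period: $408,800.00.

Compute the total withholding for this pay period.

State Income Tax: taxable = $53,640.00 − 4×$176.00 = $52,936.00
  $2,643.68 + 18.21% × ($52,936.00 − $25,600.00) = $2,643.68 + 18.21% × $27,336.00 = $7,621.57
Workforce Levy: cap $411,840.00 − YTD $408,800.00 = $3,040.00 subject; 5% × $3,040.00 = $152.00
Total: $7,621.57 + $152.00 = $7,773.57

$7,773.57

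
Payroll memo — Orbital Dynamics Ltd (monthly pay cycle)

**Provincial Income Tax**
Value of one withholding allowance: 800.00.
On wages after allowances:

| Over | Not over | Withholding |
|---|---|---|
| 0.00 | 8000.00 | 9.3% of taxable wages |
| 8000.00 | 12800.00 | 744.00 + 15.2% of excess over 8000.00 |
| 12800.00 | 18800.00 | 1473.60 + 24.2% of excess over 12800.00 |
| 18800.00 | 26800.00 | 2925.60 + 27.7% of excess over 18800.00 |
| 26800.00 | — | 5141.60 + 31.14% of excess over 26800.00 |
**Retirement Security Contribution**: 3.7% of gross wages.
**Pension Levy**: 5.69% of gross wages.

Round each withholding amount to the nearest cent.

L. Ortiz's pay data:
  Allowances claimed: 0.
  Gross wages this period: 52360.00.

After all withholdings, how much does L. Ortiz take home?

34342.42

Provincial Income Tax: taxable = 52360.00
  5141.60 + 31.14% × (52360.00 − 26800.00) = 5141.60 + 31.14% × 25560.00 = 13100.98
Retirement Security Contribution: 3.7% × 52360.00 = 1937.32
Pension Levy: 5.69% × 52360.00 = 2979.28
Total withheld: 13100.98 + 1937.32 + 2979.28 = 18017.58
Net pay: 52360.00 − 18017.58 = 34342.42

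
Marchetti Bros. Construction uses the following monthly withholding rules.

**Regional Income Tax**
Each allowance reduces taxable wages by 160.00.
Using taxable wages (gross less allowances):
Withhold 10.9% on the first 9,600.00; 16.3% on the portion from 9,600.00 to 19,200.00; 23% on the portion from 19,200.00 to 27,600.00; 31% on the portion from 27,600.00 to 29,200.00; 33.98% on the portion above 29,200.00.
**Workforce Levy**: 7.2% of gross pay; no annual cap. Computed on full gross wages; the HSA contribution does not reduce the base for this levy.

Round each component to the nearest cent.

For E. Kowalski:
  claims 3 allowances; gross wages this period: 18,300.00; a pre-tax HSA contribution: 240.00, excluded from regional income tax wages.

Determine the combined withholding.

3,664.74

Regional Income Tax: taxable = 18,300.00 − 240.00 − 3×160.00 = 17,580.00
  1,046.40 + 16.3% × (17,580.00 − 9,600.00) = 1,046.40 + 16.3% × 7,980.00 = 2,347.14
Workforce Levy: 7.2% × 18,300.00 = 1,317.60
Total: 2,347.14 + 1,317.60 = 3,664.74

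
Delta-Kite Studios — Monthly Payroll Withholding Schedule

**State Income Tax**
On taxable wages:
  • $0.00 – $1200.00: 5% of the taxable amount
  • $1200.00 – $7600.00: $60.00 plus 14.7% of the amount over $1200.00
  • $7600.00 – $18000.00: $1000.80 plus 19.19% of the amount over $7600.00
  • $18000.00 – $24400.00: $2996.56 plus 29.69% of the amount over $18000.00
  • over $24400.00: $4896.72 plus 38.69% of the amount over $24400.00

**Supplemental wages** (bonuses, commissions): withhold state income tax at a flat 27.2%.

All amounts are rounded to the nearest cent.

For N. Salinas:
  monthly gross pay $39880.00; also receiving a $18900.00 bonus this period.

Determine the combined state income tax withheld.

$16026.73

State Income Tax: taxable = $39880.00
  $4896.72 + 38.69% × ($39880.00 − $24400.00) = $4896.72 + 38.69% × $15480.00 = $10885.93
Supplemental (27.2% flat on bonus): 27.2% × $18900.00 = $5140.80
Total state income tax: $10885.93 + $5140.80 = $16026.73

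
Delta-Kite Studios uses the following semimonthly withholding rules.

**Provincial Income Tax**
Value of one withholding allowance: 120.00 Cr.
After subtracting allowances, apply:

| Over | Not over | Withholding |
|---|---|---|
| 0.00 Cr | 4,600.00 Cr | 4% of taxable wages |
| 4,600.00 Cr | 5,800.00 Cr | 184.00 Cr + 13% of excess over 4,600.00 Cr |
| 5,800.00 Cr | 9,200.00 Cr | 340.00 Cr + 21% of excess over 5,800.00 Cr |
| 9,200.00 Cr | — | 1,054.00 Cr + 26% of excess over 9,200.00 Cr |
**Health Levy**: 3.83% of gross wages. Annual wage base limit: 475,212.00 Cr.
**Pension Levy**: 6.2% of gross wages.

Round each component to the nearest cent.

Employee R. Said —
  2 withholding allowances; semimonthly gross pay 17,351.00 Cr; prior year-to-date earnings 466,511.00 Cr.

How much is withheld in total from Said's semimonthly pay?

Provincial Income Tax: taxable = 17,351.00 Cr − 2×120.00 Cr = 17,111.00 Cr
  1,054.00 Cr + 26% × (17,111.00 Cr − 9,200.00 Cr) = 1,054.00 Cr + 26% × 7,911.00 Cr = 3,110.86 Cr
Health Levy: cap 475,212.00 Cr − YTD 466,511.00 Cr = 8,701.00 Cr subject; 3.83% × 8,701.00 Cr = 333.25 Cr
Pension Levy: 6.2% × 17,351.00 Cr = 1,075.76 Cr
Total: 3,110.86 Cr + 333.25 Cr + 1,075.76 Cr = 4,519.87 Cr

4,519.87 Cr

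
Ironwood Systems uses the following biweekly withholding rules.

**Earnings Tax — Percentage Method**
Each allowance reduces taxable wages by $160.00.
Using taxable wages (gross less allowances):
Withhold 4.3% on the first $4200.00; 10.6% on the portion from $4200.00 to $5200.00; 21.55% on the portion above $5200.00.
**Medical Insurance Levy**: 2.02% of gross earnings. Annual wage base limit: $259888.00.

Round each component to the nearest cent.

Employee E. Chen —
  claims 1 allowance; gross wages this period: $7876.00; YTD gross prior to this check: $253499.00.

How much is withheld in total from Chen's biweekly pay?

$957.86

Earnings Tax: taxable = $7876.00 − 1×$160.00 = $7716.00
  $286.60 + 21.55% × ($7716.00 − $5200.00) = $286.60 + 21.55% × $2516.00 = $828.80
Medical Insurance Levy: cap $259888.00 − YTD $253499.00 = $6389.00 subject; 2.02% × $6389.00 = $129.06
Total: $828.80 + $129.06 = $957.86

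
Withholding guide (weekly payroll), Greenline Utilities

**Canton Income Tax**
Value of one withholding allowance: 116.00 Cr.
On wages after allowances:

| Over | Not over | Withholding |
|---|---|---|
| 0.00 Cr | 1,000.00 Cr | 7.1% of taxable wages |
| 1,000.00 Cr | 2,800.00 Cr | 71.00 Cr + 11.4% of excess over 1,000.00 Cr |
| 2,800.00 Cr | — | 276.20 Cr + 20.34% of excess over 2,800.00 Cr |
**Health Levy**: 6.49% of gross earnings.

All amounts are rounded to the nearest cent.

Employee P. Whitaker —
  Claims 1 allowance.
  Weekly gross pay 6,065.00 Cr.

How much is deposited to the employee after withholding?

4,754.67 Cr

Canton Income Tax: taxable = 6,065.00 Cr − 1×116.00 Cr = 5,949.00 Cr
  276.20 Cr + 20.34% × (5,949.00 Cr − 2,800.00 Cr) = 276.20 Cr + 20.34% × 3,149.00 Cr = 916.71 Cr
Health Levy: 6.49% × 6,065.00 Cr = 393.62 Cr
Total withheld: 916.71 Cr + 393.62 Cr = 1,310.33 Cr
Net pay: 6,065.00 Cr − 1,310.33 Cr = 4,754.67 Cr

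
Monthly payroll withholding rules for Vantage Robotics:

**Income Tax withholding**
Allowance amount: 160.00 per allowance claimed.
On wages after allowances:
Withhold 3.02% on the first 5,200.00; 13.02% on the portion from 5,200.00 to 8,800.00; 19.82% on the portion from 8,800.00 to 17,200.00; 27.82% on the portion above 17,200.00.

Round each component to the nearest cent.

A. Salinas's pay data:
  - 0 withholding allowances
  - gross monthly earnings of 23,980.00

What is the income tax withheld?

4,176.84

Income Tax: taxable = 23,980.00
  2,290.64 + 27.82% × (23,980.00 − 17,200.00) = 2,290.64 + 27.82% × 6,780.00 = 4,176.84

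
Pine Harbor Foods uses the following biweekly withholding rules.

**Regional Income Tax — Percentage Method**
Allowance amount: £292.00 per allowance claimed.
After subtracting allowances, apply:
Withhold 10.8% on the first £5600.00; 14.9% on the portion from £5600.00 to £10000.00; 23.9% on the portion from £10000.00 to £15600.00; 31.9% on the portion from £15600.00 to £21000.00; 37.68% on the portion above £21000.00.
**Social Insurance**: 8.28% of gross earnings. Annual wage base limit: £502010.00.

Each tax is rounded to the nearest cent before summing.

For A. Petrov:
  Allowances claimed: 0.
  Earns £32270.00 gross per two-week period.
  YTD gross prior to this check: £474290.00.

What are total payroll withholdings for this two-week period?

£10863.16

Regional Income Tax: taxable = £32270.00
  £4321.40 + 37.68% × (£32270.00 − £21000.00) = £4321.40 + 37.68% × £11270.00 = £8567.94
Social Insurance: cap £502010.00 − YTD £474290.00 = £27720.00 subject; 8.28% × £27720.00 = £2295.22
Total: £8567.94 + £2295.22 = £10863.16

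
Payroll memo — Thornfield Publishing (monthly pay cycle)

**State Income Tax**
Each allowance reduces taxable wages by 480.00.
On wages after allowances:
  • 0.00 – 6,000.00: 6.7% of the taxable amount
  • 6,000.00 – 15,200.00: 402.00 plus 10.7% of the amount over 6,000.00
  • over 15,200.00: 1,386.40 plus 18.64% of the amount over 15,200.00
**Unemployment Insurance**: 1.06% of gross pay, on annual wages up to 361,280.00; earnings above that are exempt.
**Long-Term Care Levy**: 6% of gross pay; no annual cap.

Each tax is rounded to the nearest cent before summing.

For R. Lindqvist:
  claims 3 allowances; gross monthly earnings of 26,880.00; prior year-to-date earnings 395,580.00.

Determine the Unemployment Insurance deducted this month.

0.00

Unemployment Insurance: YTD 395,580.00 ≥ cap 361,280.00 → 0.00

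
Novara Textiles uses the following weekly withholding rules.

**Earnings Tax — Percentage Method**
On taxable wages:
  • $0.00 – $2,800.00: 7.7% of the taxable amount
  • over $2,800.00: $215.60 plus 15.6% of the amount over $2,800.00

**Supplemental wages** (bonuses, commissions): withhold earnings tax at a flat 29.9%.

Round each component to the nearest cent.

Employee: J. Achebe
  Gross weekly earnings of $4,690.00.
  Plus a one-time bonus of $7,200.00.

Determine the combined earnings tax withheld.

$2,663.24

Earnings Tax: taxable = $4,690.00
  $215.60 + 15.6% × ($4,690.00 − $2,800.00) = $215.60 + 15.6% × $1,890.00 = $510.44
Supplemental (29.9% flat on bonus): 29.9% × $7,200.00 = $2,152.80
Total earnings tax: $510.44 + $2,152.80 = $2,663.24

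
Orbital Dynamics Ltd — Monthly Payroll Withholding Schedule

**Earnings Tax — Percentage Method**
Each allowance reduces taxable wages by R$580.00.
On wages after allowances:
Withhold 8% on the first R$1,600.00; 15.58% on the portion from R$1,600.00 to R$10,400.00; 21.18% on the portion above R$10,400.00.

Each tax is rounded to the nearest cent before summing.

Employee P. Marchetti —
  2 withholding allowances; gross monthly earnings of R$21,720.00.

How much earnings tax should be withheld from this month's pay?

Earnings Tax: taxable = R$21,720.00 − 2×R$580.00 = R$20,560.00
  R$1,499.04 + 21.18% × (R$20,560.00 − R$10,400.00) = R$1,499.04 + 21.18% × R$10,160.00 = R$3,650.93

R$3,650.93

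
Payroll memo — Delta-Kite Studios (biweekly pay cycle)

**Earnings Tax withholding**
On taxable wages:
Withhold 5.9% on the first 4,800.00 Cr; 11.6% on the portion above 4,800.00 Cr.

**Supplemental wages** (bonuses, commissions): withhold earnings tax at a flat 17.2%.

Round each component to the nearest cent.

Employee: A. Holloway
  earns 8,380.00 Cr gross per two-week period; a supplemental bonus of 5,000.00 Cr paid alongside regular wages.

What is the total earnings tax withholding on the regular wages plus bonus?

Earnings Tax: taxable = 8,380.00 Cr
  283.20 Cr + 11.6% × (8,380.00 Cr − 4,800.00 Cr) = 283.20 Cr + 11.6% × 3,580.00 Cr = 698.48 Cr
Supplemental (17.2% flat on bonus): 17.2% × 5,000.00 Cr = 860.00 Cr
Total earnings tax: 698.48 Cr + 860.00 Cr = 1,558.48 Cr

1,558.48 Cr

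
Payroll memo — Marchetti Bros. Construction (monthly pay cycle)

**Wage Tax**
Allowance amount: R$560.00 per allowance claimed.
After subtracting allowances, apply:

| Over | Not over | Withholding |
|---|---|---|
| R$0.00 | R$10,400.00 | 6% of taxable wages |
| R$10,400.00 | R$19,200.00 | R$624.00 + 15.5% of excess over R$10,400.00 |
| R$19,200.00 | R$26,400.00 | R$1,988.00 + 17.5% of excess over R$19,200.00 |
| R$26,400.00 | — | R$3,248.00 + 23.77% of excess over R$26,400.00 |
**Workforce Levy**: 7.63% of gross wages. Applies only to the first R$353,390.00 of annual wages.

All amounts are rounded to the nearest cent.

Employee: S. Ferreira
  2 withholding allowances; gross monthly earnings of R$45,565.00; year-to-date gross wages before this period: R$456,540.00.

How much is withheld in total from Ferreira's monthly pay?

Wage Tax: taxable = R$45,565.00 − 2×R$560.00 = R$44,445.00
  R$3,248.00 + 23.77% × (R$44,445.00 − R$26,400.00) = R$3,248.00 + 23.77% × R$18,045.00 = R$7,537.30
Workforce Levy: YTD R$456,540.00 ≥ cap R$353,390.00 → R$0.00
Total: R$7,537.30 + R$0.00 = R$7,537.30

R$7,537.30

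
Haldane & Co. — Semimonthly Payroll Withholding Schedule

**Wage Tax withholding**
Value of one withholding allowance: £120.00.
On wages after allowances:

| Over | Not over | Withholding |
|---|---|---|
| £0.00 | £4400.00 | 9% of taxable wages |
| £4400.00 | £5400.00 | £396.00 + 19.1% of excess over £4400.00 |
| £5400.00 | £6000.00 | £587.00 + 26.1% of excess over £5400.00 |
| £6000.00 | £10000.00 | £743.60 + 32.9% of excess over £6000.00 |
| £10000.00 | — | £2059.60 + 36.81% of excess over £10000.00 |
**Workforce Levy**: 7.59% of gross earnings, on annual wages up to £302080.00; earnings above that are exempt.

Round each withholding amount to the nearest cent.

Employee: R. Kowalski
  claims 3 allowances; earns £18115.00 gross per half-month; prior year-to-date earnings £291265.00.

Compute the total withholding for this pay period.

Wage Tax: taxable = £18115.00 − 3×£120.00 = £17755.00
  £2059.60 + 36.81% × (£17755.00 − £10000.00) = £2059.60 + 36.81% × £7755.00 = £4914.22
Workforce Levy: cap £302080.00 − YTD £291265.00 = £10815.00 subject; 7.59% × £10815.00 = £820.86
Total: £4914.22 + £820.86 = £5735.08

£5735.08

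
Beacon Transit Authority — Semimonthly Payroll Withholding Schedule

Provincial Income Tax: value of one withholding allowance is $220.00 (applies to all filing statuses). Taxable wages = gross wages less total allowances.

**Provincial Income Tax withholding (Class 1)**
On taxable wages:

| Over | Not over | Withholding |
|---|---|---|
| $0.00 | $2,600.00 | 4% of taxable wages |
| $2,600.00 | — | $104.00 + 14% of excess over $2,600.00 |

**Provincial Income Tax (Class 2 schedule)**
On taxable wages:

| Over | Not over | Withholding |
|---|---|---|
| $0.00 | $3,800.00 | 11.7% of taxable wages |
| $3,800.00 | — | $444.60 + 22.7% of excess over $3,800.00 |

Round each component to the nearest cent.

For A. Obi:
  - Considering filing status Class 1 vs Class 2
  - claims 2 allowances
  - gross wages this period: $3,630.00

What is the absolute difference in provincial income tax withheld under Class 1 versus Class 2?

$186.63

Provincial Income Tax (Class 1): taxable = $3,630.00 − 2×$220.00 = $3,190.00
  $104.00 + 14% × ($3,190.00 − $2,600.00) = $104.00 + 14% × $590.00 = $186.60
Provincial Income Tax (Class 2): taxable = $3,630.00 − 2×$220.00 = $3,190.00
  11.7% × $3,190.00 = $373.23
Difference: |$186.60 − $373.23| = $186.63 (higher under Class 2)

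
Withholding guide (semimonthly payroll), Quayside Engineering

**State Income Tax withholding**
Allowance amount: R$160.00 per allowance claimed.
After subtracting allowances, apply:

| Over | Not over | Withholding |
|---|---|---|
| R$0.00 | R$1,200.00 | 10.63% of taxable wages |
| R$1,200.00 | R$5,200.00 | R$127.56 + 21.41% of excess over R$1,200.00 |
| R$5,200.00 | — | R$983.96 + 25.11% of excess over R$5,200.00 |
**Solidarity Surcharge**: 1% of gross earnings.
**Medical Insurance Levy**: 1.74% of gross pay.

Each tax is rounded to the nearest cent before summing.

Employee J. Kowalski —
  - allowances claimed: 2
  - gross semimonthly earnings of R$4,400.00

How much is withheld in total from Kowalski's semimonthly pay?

R$864.73

State Income Tax: taxable = R$4,400.00 − 2×R$160.00 = R$4,080.00
  R$127.56 + 21.41% × (R$4,080.00 − R$1,200.00) = R$127.56 + 21.41% × R$2,880.00 = R$744.17
Solidarity Surcharge: 1% × R$4,400.00 = R$44.00
Medical Insurance Levy: 1.74% × R$4,400.00 = R$76.56
Total: R$744.17 + R$44.00 + R$76.56 = R$864.73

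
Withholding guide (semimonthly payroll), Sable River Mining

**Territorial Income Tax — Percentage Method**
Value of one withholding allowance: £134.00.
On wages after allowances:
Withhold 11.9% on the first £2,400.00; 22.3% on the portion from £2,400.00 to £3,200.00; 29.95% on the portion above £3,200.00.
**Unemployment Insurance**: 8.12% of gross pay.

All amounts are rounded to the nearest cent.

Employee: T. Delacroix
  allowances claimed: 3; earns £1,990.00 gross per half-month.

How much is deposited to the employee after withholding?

Territorial Income Tax: taxable = £1,990.00 − 3×£134.00 = £1,588.00
  11.9% × £1,588.00 = £188.97
Unemployment Insurance: 8.12% × £1,990.00 = £161.59
Total withheld: £188.97 + £161.59 = £350.56
Net pay: £1,990.00 − £350.56 = £1,639.44

£1,639.44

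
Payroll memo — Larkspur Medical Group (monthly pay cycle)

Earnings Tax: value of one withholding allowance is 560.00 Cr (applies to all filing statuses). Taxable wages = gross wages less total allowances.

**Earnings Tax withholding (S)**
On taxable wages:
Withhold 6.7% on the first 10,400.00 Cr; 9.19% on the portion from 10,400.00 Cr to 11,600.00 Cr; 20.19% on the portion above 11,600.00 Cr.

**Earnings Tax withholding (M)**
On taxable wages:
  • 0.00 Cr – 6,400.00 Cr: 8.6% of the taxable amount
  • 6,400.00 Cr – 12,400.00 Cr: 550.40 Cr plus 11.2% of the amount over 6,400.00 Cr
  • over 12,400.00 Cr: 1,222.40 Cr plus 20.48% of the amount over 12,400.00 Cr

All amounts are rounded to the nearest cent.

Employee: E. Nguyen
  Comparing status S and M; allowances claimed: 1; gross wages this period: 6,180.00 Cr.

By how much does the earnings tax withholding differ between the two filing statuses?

106.78 Cr

Earnings Tax (S): taxable = 6,180.00 Cr − 1×560.00 Cr = 5,620.00 Cr
  6.7% × 5,620.00 Cr = 376.54 Cr
Earnings Tax (M): taxable = 6,180.00 Cr − 1×560.00 Cr = 5,620.00 Cr
  8.6% × 5,620.00 Cr = 483.32 Cr
Difference: |376.54 Cr − 483.32 Cr| = 106.78 Cr (higher under M)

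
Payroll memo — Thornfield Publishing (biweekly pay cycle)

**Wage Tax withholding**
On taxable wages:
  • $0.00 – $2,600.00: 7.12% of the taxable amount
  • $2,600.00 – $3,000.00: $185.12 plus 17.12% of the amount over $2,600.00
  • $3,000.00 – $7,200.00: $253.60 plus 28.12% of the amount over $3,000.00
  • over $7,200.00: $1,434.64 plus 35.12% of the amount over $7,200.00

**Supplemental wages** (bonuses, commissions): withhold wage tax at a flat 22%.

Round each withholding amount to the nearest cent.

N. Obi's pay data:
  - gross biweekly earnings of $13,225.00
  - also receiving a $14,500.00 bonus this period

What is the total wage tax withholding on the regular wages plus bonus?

$6,740.62

Wage Tax: taxable = $13,225.00
  $1,434.64 + 35.12% × ($13,225.00 − $7,200.00) = $1,434.64 + 35.12% × $6,025.00 = $3,550.62
Supplemental (22% flat on bonus): 22% × $14,500.00 = $3,190.00
Total wage tax: $3,550.62 + $3,190.00 = $6,740.62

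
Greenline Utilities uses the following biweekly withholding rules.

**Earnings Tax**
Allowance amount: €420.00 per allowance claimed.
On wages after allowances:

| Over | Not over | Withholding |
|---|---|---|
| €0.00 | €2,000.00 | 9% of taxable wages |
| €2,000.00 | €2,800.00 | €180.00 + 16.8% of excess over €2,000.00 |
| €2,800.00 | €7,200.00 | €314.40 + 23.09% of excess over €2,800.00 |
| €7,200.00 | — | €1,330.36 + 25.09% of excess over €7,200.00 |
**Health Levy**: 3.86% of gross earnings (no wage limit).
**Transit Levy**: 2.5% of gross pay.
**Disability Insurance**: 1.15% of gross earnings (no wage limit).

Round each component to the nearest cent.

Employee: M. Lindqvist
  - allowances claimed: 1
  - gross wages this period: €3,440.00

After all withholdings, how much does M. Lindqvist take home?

€2,816.46

Earnings Tax: taxable = €3,440.00 − 1×€420.00 = €3,020.00
  €314.40 + 23.09% × (€3,020.00 − €2,800.00) = €314.40 + 23.09% × €220.00 = €365.20
Health Levy: 3.86% × €3,440.00 = €132.78
Transit Levy: 2.5% × €3,440.00 = €86.00
Disability Insurance: 1.15% × €3,440.00 = €39.56
Total withheld: €365.20 + €132.78 + €86.00 + €39.56 = €623.54
Net pay: €3,440.00 − €623.54 = €2,816.46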